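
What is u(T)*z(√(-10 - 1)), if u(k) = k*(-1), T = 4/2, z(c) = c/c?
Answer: -2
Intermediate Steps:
z(c) = 1
T = 2 (T = 4*(½) = 2)
u(k) = -k
u(T)*z(√(-10 - 1)) = -1*2*1 = -2*1 = -2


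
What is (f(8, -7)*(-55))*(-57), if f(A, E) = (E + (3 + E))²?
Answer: 379335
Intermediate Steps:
f(A, E) = (3 + 2*E)²
(f(8, -7)*(-55))*(-57) = ((3 + 2*(-7))²*(-55))*(-57) = ((3 - 14)²*(-55))*(-57) = ((-11)²*(-55))*(-57) = (121*(-55))*(-57) = -6655*(-57) = 379335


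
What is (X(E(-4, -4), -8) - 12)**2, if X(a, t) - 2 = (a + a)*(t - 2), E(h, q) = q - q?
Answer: 100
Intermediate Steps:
E(h, q) = 0
X(a, t) = 2 + 2*a*(-2 + t) (X(a, t) = 2 + (a + a)*(t - 2) = 2 + (2*a)*(-2 + t) = 2 + 2*a*(-2 + t))
(X(E(-4, -4), -8) - 12)**2 = ((2 - 4*0 + 2*0*(-8)) - 12)**2 = ((2 + 0 + 0) - 12)**2 = (2 - 12)**2 = (-10)**2 = 100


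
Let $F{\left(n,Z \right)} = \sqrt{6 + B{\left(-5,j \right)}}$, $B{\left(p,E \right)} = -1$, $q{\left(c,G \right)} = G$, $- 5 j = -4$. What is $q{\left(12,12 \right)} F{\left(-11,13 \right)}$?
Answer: $12 \sqrt{5} \approx 26.833$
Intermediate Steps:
$j = \frac{4}{5}$ ($j = \left(- \frac{1}{5}\right) \left(-4\right) = \frac{4}{5} \approx 0.8$)
$F{\left(n,Z \right)} = \sqrt{5}$ ($F{\left(n,Z \right)} = \sqrt{6 - 1} = \sqrt{5}$)
$q{\left(12,12 \right)} F{\left(-11,13 \right)} = 12 \sqrt{5}$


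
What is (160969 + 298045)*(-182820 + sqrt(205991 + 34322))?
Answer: -83916939480 + 459014*sqrt(240313) ≈ -8.3692e+10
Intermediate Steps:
(160969 + 298045)*(-182820 + sqrt(205991 + 34322)) = 459014*(-182820 + sqrt(240313)) = -83916939480 + 459014*sqrt(240313)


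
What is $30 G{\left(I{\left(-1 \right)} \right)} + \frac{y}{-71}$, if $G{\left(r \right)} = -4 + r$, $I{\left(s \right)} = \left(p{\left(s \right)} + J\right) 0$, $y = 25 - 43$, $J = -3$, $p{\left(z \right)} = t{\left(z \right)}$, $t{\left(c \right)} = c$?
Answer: $- \frac{8502}{71} \approx -119.75$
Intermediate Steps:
$p{\left(z \right)} = z$
$y = -18$
$I{\left(s \right)} = 0$ ($I{\left(s \right)} = \left(s - 3\right) 0 = \left(-3 + s\right) 0 = 0$)
$30 G{\left(I{\left(-1 \right)} \right)} + \frac{y}{-71} = 30 \left(-4 + 0\right) - \frac{18}{-71} = 30 \left(-4\right) - - \frac{18}{71} = -120 + \frac{18}{71} = - \frac{8502}{71}$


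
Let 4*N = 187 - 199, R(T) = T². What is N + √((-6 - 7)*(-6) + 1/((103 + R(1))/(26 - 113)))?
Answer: -3 + 5*√8346/52 ≈ 5.7843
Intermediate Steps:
N = -3 (N = (187 - 199)/4 = (¼)*(-12) = -3)
N + √((-6 - 7)*(-6) + 1/((103 + R(1))/(26 - 113))) = -3 + √((-6 - 7)*(-6) + 1/((103 + 1²)/(26 - 113))) = -3 + √(-13*(-6) + 1/((103 + 1)/(-87))) = -3 + √(78 + 1/(104*(-1/87))) = -3 + √(78 + 1/(-104/87)) = -3 + √(78 - 87/104) = -3 + √(8025/104) = -3 + 5*√8346/52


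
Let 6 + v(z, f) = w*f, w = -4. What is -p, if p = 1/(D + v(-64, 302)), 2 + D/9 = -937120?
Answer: 1/8435312 ≈ 1.1855e-7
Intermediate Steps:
D = -8434098 (D = -18 + 9*(-937120) = -18 - 8434080 = -8434098)
v(z, f) = -6 - 4*f
p = -1/8435312 (p = 1/(-8434098 + (-6 - 4*302)) = 1/(-8434098 + (-6 - 1208)) = 1/(-8434098 - 1214) = 1/(-8435312) = -1/8435312 ≈ -1.1855e-7)
-p = -1*(-1/8435312) = 1/8435312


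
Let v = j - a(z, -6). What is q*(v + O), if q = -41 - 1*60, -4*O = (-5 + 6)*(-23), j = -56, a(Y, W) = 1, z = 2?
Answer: 20705/4 ≈ 5176.3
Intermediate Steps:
O = 23/4 (O = -(-5 + 6)*(-23)/4 = -(-23)/4 = -¼*(-23) = 23/4 ≈ 5.7500)
q = -101 (q = -41 - 60 = -101)
v = -57 (v = -56 - 1*1 = -56 - 1 = -57)
q*(v + O) = -101*(-57 + 23/4) = -101*(-205/4) = 20705/4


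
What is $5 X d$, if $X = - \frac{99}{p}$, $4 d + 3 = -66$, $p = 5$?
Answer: $\frac{6831}{4} \approx 1707.8$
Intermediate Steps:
$d = - \frac{69}{4}$ ($d = - \frac{3}{4} + \frac{1}{4} \left(-66\right) = - \frac{3}{4} - \frac{33}{2} = - \frac{69}{4} \approx -17.25$)
$X = - \frac{99}{5} \approx -19.8$
$5 X d = 5 \left(- \frac{99}{5}\right) \left(- \frac{69}{4}\right) = \left(-99\right) \left(- \frac{69}{4}\right) = \frac{6831}{4}$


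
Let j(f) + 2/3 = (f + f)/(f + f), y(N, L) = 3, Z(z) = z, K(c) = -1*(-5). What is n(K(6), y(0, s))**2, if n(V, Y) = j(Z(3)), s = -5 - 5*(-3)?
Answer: 1/9 ≈ 0.11111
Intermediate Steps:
K(c) = 5
s = 10 (s = -5 + 15 = 10)
j(f) = 1/3 (j(f) = -2/3 + (f + f)/(f + f) = -2/3 + (2*f)/((2*f)) = -2/3 + (2*f)*(1/(2*f)) = -2/3 + 1 = 1/3)
n(V, Y) = 1/3
n(K(6), y(0, s))**2 = (1/3)**2 = 1/9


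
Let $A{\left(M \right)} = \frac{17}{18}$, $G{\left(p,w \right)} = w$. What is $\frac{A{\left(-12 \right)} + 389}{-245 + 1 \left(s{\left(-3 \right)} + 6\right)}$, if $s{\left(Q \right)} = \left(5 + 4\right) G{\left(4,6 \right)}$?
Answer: $- \frac{7019}{3330} \approx -2.1078$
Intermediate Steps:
$s{\left(Q \right)} = 54$ ($s{\left(Q \right)} = \left(5 + 4\right) 6 = 9 \cdot 6 = 54$)
$A{\left(M \right)} = \frac{17}{18}$ ($A{\left(M \right)} = 17 \cdot \frac{1}{18} = \frac{17}{18}$)
$\frac{A{\left(-12 \right)} + 389}{-245 + 1 \left(s{\left(-3 \right)} + 6\right)} = \frac{\frac{17}{18} + 389}{-245 + 1 \left(54 + 6\right)} = \frac{7019}{18 \left(-245 + 1 \cdot 60\right)} = \frac{7019}{18 \left(-245 + 60\right)} = \frac{7019}{18 \left(-185\right)} = \frac{7019}{18} \left(- \frac{1}{185}\right) = - \frac{7019}{3330}$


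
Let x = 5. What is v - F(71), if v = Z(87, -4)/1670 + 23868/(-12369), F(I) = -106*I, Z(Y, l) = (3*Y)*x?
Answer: 10362337931/1377082 ≈ 7524.9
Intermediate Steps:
Z(Y, l) = 15*Y (Z(Y, l) = (3*Y)*5 = 15*Y)
v = -1581201/1377082 (v = (15*87)/1670 + 23868/(-12369) = 1305*(1/1670) + 23868*(-1/12369) = 261/334 - 7956/4123 = -1581201/1377082 ≈ -1.1482)
v - F(71) = -1581201/1377082 - (-106)*71 = -1581201/1377082 - 1*(-7526) = -1581201/1377082 + 7526 = 10362337931/1377082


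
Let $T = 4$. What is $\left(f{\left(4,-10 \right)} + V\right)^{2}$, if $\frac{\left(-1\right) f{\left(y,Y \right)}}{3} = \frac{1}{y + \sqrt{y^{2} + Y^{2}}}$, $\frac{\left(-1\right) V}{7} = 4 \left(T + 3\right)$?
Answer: $\frac{95922697}{2500} + \frac{14691 \sqrt{29}}{625} \approx 38496.0$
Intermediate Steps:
$V = -196$ ($V = - 7 \cdot 4 \left(4 + 3\right) = - 7 \cdot 4 \cdot 7 = \left(-7\right) 28 = -196$)
$f{\left(y,Y \right)} = - \frac{3}{y + \sqrt{Y^{2} + y^{2}}}$ ($f{\left(y,Y \right)} = - \frac{3}{y + \sqrt{y^{2} + Y^{2}}} = - \frac{3}{y + \sqrt{Y^{2} + y^{2}}}$)
$\left(f{\left(4,-10 \right)} + V\right)^{2} = \left(- \frac{3}{4 + \sqrt{\left(-10\right)^{2} + 4^{2}}} - 196\right)^{2} = \left(- \frac{3}{4 + \sqrt{100 + 16}} - 196\right)^{2} = \left(- \frac{3}{4 + \sqrt{116}} - 196\right)^{2} = \left(- \frac{3}{4 + 2 \sqrt{29}} - 196\right)^{2} = \left(-196 - \frac{3}{4 + 2 \sqrt{29}}\right)^{2}$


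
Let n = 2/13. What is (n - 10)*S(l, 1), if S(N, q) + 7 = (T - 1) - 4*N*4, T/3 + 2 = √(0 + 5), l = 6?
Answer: 14080/13 - 384*√5/13 ≈ 1017.0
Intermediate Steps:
n = 2/13 (n = 2*(1/13) = 2/13 ≈ 0.15385)
T = -6 + 3*√5 (T = -6 + 3*√(0 + 5) = -6 + 3*√5 ≈ 0.70820)
S(N, q) = -14 - 16*N + 3*√5 (S(N, q) = -7 + (((-6 + 3*√5) - 1) - 4*N*4) = -7 + ((-7 + 3*√5) - 16*N) = -7 + (-7 - 16*N + 3*√5) = -14 - 16*N + 3*√5)
(n - 10)*S(l, 1) = (2/13 - 10)*(-14 - 16*6 + 3*√5) = -128*(-14 - 96 + 3*√5)/13 = -128*(-110 + 3*√5)/13 = 14080/13 - 384*√5/13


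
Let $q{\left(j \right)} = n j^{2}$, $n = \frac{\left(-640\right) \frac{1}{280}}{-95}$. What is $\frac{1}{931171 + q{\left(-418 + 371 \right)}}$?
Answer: $\frac{665}{619264059} \approx 1.0739 \cdot 10^{-6}$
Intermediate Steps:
$n = \frac{16}{665}$ ($n = \left(-640\right) \frac{1}{280} \left(- \frac{1}{95}\right) = \left(- \frac{16}{7}\right) \left(- \frac{1}{95}\right) = \frac{16}{665} \approx 0.02406$)
$q{\left(j \right)} = \frac{16 j^{2}}{665}$
$\frac{1}{931171 + q{\left(-418 + 371 \right)}} = \frac{1}{931171 + \frac{16 \left(-418 + 371\right)^{2}}{665}} = \frac{1}{931171 + \frac{16 \left(-47\right)^{2}}{665}} = \frac{1}{931171 + \frac{16}{665} \cdot 2209} = \frac{1}{931171 + \frac{35344}{665}} = \frac{1}{\frac{619264059}{665}} = \frac{665}{619264059}$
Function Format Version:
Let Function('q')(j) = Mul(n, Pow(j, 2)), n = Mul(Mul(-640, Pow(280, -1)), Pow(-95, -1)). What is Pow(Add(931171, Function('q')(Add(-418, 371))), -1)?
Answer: Rational(665, 619264059) ≈ 1.0739e-6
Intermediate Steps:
n = Rational(16, 665) (n = Mul(Mul(-640, Rational(1, 280)), Rational(-1, 95)) = Mul(Rational(-16, 7), Rational(-1, 95)) = Rational(16, 665) ≈ 0.024060)
Function('q')(j) = Mul(Rational(16, 665), Pow(j, 2))
Pow(Add(931171, Function('q')(Add(-418, 371))), -1) = Pow(Add(931171, Mul(Rational(16, 665), Pow(Add(-418, 371), 2))), -1) = Pow(Add(931171, Mul(Rational(16, 665), Pow(-47, 2))), -1) = Pow(Add(931171, Mul(Rational(16, 665), 2209)), -1) = Pow(Add(931171, Rational(35344, 665)), -1) = Pow(Rational(619264059, 665), -1) = Rational(665, 619264059)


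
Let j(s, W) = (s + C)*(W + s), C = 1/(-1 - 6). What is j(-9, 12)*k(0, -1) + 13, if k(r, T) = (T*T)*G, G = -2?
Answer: 475/7 ≈ 67.857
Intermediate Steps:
C = -⅐ (C = 1/(-7) = -⅐ ≈ -0.14286)
j(s, W) = (-⅐ + s)*(W + s) (j(s, W) = (s - ⅐)*(W + s) = (-⅐ + s)*(W + s))
k(r, T) = -2*T² (k(r, T) = (T*T)*(-2) = T²*(-2) = -2*T²)
j(-9, 12)*k(0, -1) + 13 = ((-9)² - ⅐*12 - ⅐*(-9) + 12*(-9))*(-2*(-1)²) + 13 = (81 - 12/7 + 9/7 - 108)*(-2*1) + 13 = -192/7*(-2) + 13 = 384/7 + 13 = 475/7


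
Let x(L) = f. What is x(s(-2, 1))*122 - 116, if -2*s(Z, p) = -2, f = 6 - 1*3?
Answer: 250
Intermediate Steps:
f = 3 (f = 6 - 3 = 3)
s(Z, p) = 1 (s(Z, p) = -½*(-2) = 1)
x(L) = 3
x(s(-2, 1))*122 - 116 = 3*122 - 116 = 366 - 116 = 250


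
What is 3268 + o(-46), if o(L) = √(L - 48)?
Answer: 3268 + I*√94 ≈ 3268.0 + 9.6954*I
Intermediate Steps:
o(L) = √(-48 + L)
3268 + o(-46) = 3268 + √(-48 - 46) = 3268 + √(-94) = 3268 + I*√94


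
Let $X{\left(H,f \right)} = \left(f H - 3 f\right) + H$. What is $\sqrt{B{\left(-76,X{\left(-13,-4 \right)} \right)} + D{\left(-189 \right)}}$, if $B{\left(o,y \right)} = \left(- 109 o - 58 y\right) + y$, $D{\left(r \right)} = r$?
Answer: $2 \sqrt{1297} \approx 72.028$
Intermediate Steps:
$X{\left(H,f \right)} = H - 3 f + H f$ ($X{\left(H,f \right)} = \left(H f - 3 f\right) + H = \left(- 3 f + H f\right) + H = H - 3 f + H f$)
$B{\left(o,y \right)} = - 109 o - 57 y$
$\sqrt{B{\left(-76,X{\left(-13,-4 \right)} \right)} + D{\left(-189 \right)}} = \sqrt{\left(\left(-109\right) \left(-76\right) - 57 \left(-13 - -12 - -52\right)\right) - 189} = \sqrt{\left(8284 - 57 \left(-13 + 12 + 52\right)\right) - 189} = \sqrt{\left(8284 - 2907\right) - 189} = \sqrt{5377 - 189} = \sqrt{5188} = 2 \sqrt{1297}$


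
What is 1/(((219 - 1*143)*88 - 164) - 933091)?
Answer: -1/926567 ≈ -1.0793e-6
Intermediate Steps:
1/(((219 - 1*143)*88 - 164) - 933091) = 1/(((219 - 143)*88 - 164) - 933091) = 1/((76*88 - 164) - 933091) = 1/((6688 - 164) - 933091) = 1/(6524 - 933091) = 1/(-926567) = -1/926567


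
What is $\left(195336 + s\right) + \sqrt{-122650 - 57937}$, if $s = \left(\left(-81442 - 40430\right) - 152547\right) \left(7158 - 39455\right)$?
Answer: $8863105779 + i \sqrt{180587} \approx 8.8631 \cdot 10^{9} + 424.96 i$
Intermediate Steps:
$s = 8862910443$ ($s = \left(-121872 - 152547\right) \left(-32297\right) = \left(-274419\right) \left(-32297\right) = 8862910443$)
$\left(195336 + s\right) + \sqrt{-122650 - 57937} = \left(195336 + 8862910443\right) + \sqrt{-122650 - 57937} = 8863105779 + \sqrt{-180587} = 8863105779 + i \sqrt{180587}$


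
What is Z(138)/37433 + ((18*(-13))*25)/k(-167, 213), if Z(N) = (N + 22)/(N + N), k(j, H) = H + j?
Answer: -328474535/2582877 ≈ -127.17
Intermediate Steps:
Z(N) = (22 + N)/(2*N) (Z(N) = (22 + N)/((2*N)) = (22 + N)*(1/(2*N)) = (22 + N)/(2*N))
Z(138)/37433 + ((18*(-13))*25)/k(-167, 213) = ((½)*(22 + 138)/138)/37433 + ((18*(-13))*25)/(213 - 167) = ((½)*(1/138)*160)*(1/37433) - 234*25/46 = (40/69)*(1/37433) - 5850*1/46 = 40/2582877 - 2925/23 = -328474535/2582877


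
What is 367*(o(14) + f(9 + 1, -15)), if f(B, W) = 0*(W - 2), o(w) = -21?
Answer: -7707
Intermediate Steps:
f(B, W) = 0 (f(B, W) = 0*(-2 + W) = 0)
367*(o(14) + f(9 + 1, -15)) = 367*(-21 + 0) = 367*(-21) = -7707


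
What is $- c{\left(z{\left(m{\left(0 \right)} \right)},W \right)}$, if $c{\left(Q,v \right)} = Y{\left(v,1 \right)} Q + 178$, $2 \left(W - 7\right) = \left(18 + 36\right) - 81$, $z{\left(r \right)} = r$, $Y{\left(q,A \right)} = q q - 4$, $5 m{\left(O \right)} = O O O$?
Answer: $-178$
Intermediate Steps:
$m{\left(O \right)} = \frac{O^{3}}{5}$ ($m{\left(O \right)} = \frac{O O O}{5} = \frac{O^{2} O}{5} = \frac{O^{3}}{5}$)
$Y{\left(q,A \right)} = -4 + q^{2}$ ($Y{\left(q,A \right)} = q^{2} - 4 = -4 + q^{2}$)
$W = - \frac{13}{2}$ ($W = 7 + \frac{\left(18 + 36\right) - 81}{2} = 7 + \frac{54 - 81}{2} = 7 + \frac{1}{2} \left(-27\right) = 7 - \frac{27}{2} = - \frac{13}{2} \approx -6.5$)
$c{\left(Q,v \right)} = 178 + Q \left(-4 + v^{2}\right)$ ($c{\left(Q,v \right)} = \left(-4 + v^{2}\right) Q + 178 = Q \left(-4 + v^{2}\right) + 178 = 178 + Q \left(-4 + v^{2}\right)$)
$- c{\left(z{\left(m{\left(0 \right)} \right)},W \right)} = - (178 + \frac{0^{3}}{5} \left(-4 + \left(- \frac{13}{2}\right)^{2}\right)) = - (178 + \frac{1}{5} \cdot 0 \left(-4 + \frac{169}{4}\right)) = - (178 + 0 \cdot \frac{153}{4}) = - (178 + 0) = \left(-1\right) 178 = -178$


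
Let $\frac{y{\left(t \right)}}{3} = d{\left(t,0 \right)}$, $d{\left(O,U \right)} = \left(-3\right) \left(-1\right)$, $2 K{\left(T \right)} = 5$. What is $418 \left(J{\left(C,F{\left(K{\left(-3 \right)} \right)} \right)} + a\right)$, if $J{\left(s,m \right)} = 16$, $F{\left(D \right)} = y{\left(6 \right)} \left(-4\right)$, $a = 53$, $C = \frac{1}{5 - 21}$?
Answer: $28842$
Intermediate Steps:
$K{\left(T \right)} = \frac{5}{2}$ ($K{\left(T \right)} = \frac{1}{2} \cdot 5 = \frac{5}{2}$)
$C = - \frac{1}{16}$ ($C = \frac{1}{-16} = - \frac{1}{16} \approx -0.0625$)
$d{\left(O,U \right)} = 3$
$y{\left(t \right)} = 9$ ($y{\left(t \right)} = 3 \cdot 3 = 9$)
$F{\left(D \right)} = -36$ ($F{\left(D \right)} = 9 \left(-4\right) = -36$)
$418 \left(J{\left(C,F{\left(K{\left(-3 \right)} \right)} \right)} + a\right) = 418 \left(16 + 53\right) = 418 \cdot 69 = 28842$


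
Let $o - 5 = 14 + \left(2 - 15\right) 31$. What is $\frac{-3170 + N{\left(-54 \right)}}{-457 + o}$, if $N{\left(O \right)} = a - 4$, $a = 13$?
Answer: $\frac{109}{29} \approx 3.7586$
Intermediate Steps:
$N{\left(O \right)} = 9$ ($N{\left(O \right)} = 13 - 4 = 9$)
$o = -384$ ($o = 5 + \left(14 + \left(2 - 15\right) 31\right) = 5 + \left(14 - 403\right) = 5 - 389 = -384$)
$\frac{-3170 + N{\left(-54 \right)}}{-457 + o} = \frac{-3170 + 9}{-457 - 384} = - \frac{3161}{-841} = \left(-3161\right) \left(- \frac{1}{841}\right) = \frac{109}{29}$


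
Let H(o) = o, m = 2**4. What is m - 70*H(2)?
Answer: -124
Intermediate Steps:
m = 16
m - 70*H(2) = 16 - 70*2 = 16 - 140 = -124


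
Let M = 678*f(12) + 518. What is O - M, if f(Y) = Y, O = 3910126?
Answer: 3901472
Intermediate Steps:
M = 8654 (M = 678*12 + 518 = 8136 + 518 = 8654)
O - M = 3910126 - 1*8654 = 3910126 - 8654 = 3901472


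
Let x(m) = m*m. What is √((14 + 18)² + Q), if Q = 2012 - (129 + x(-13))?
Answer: 37*√2 ≈ 52.326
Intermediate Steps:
x(m) = m²
Q = 1714 (Q = 2012 - (129 + (-13)²) = 2012 - (129 + 169) = 2012 - 1*298 = 2012 - 298 = 1714)
√((14 + 18)² + Q) = √((14 + 18)² + 1714) = √(32² + 1714) = √(1024 + 1714) = √2738 = 37*√2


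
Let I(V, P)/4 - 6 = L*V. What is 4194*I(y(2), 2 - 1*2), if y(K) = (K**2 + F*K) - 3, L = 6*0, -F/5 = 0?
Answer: 100656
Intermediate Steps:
F = 0 (F = -5*0 = 0)
L = 0
y(K) = -3 + K**2 (y(K) = (K**2 + 0*K) - 3 = (K**2 + 0) - 3 = K**2 - 3 = -3 + K**2)
I(V, P) = 24 (I(V, P) = 24 + 4*(0*V) = 24 + 4*0 = 24 + 0 = 24)
4194*I(y(2), 2 - 1*2) = 4194*24 = 100656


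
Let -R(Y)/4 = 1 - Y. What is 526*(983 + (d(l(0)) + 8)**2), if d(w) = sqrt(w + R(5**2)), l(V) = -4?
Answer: 599114 + 16832*sqrt(23) ≈ 6.7984e+5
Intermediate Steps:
R(Y) = -4 + 4*Y (R(Y) = -4*(1 - Y) = -4 + 4*Y)
d(w) = sqrt(96 + w) (d(w) = sqrt(w + (-4 + 4*5**2)) = sqrt(w + (-4 + 4*25)) = sqrt(w + (-4 + 100)) = sqrt(w + 96) = sqrt(96 + w))
526*(983 + (d(l(0)) + 8)**2) = 526*(983 + (sqrt(96 - 4) + 8)**2) = 526*(983 + (sqrt(92) + 8)**2) = 526*(983 + (2*sqrt(23) + 8)**2) = 526*(983 + (8 + 2*sqrt(23))**2) = 517058 + 526*(8 + 2*sqrt(23))**2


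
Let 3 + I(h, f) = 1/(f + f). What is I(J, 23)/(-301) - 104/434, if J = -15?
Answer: -14087/61318 ≈ -0.22974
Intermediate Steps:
I(h, f) = -3 + 1/(2*f) (I(h, f) = -3 + 1/(f + f) = -3 + 1/(2*f))
I(J, 23)/(-301) - 104/434 = (-3 + (½)/23)/(-301) - 104/434 = (-3 + (½)*(1/23))*(-1/301) - 104*1/434 = (-3 + 1/46)*(-1/301) - 52/217 = -137/46*(-1/301) - 52/217 = 137/13846 - 52/217 = -14087/61318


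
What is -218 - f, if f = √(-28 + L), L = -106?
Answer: -218 - I*√134 ≈ -218.0 - 11.576*I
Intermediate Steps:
f = I*√134 (f = √(-28 - 106) = √(-134) = I*√134 ≈ 11.576*I)
-218 - f = -218 - I*√134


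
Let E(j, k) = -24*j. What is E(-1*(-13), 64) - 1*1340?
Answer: -1652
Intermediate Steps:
E(-1*(-13), 64) - 1*1340 = -(-24)*(-13) - 1*1340 = -24*13 - 1340 = -312 - 1340 = -1652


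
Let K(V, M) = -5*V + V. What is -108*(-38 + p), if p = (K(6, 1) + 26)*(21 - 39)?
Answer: 7992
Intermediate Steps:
K(V, M) = -4*V
p = -36 (p = (-4*6 + 26)*(21 - 39) = (-24 + 26)*(-18) = 2*(-18) = -36)
-108*(-38 + p) = -108*(-38 - 36) = -108*(-74) = 7992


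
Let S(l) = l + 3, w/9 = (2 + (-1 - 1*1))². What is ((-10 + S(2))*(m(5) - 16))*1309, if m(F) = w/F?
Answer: 104720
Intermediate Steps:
w = 0 (w = 9*(2 + (-1 - 1*1))² = 9*(2 + (-1 - 1))² = 9*(2 - 2)² = 9*0² = 9*0 = 0)
S(l) = 3 + l
m(F) = 0 (m(F) = 0/F = 0)
((-10 + S(2))*(m(5) - 16))*1309 = ((-10 + (3 + 2))*(0 - 16))*1309 = ((-10 + 5)*(-16))*1309 = -5*(-16)*1309 = 80*1309 = 104720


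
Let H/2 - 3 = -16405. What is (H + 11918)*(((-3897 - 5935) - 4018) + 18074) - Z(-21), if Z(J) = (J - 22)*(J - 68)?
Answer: -88226291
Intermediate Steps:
H = -32804 (H = 6 + 2*(-16405) = 6 - 32810 = -32804)
Z(J) = (-68 + J)*(-22 + J) (Z(J) = (-22 + J)*(-68 + J) = (-68 + J)*(-22 + J))
(H + 11918)*(((-3897 - 5935) - 4018) + 18074) - Z(-21) = (-32804 + 11918)*(((-3897 - 5935) - 4018) + 18074) - (1496 + (-21)**2 - 90*(-21)) = -20886*((-9832 - 4018) + 18074) - (1496 + 441 + 1890) = -20886*(-13850 + 18074) - 1*3827 = -20886*4224 - 3827 = -88222464 - 3827 = -88226291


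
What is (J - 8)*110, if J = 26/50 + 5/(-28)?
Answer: -58971/70 ≈ -842.44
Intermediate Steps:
J = 239/700 (J = 26*(1/50) + 5*(-1/28) = 13/25 - 5/28 = 239/700 ≈ 0.34143)
(J - 8)*110 = (239/700 - 8)*110 = -5361/700*110 = -58971/70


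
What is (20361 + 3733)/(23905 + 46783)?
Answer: 12047/35344 ≈ 0.34085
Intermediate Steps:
(20361 + 3733)/(23905 + 46783) = 24094/70688 = 24094*(1/70688) = 12047/35344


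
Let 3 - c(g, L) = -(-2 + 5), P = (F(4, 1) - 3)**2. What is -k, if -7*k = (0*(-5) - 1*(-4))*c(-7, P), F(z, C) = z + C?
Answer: 24/7 ≈ 3.4286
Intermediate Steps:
F(z, C) = C + z
P = 4 (P = ((1 + 4) - 3)**2 = (5 - 3)**2 = 2**2 = 4)
c(g, L) = 6 (c(g, L) = 3 - (-1)*(-2 + 5) = 3 - (-1)*3 = 3 - 1*(-3) = 3 + 3 = 6)
k = -24/7 (k = -(0*(-5) - 1*(-4))*6/7 = -(0 + 4)*6/7 = -4*6/7 = -1/7*24 = -24/7 ≈ -3.4286)
-k = -1*(-24/7) = 24/7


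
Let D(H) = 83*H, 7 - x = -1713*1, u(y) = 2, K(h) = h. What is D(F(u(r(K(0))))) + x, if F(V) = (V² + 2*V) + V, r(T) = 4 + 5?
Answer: 2550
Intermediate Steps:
r(T) = 9
F(V) = V² + 3*V
x = 1720 (x = 7 - (-1713) = 7 - 1*(-1713) = 7 + 1713 = 1720)
D(F(u(r(K(0))))) + x = 83*(2*(3 + 2)) + 1720 = 83*(2*5) + 1720 = 83*10 + 1720 = 830 + 1720 = 2550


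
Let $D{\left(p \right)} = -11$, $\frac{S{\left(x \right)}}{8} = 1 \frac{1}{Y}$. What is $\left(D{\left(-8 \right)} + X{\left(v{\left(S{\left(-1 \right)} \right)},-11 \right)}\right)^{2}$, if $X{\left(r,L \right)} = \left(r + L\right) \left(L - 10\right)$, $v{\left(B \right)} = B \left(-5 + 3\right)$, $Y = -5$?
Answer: $\frac{583696}{25} \approx 23348.0$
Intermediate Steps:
$S{\left(x \right)} = - \frac{8}{5}$ ($S{\left(x \right)} = 8 \cdot 1 \frac{1}{-5} = 8 \cdot 1 \left(- \frac{1}{5}\right) = 8 \left(- \frac{1}{5}\right) = - \frac{8}{5}$)
$v{\left(B \right)} = - 2 B$ ($v{\left(B \right)} = B \left(-2\right) = - 2 B$)
$X{\left(r,L \right)} = \left(-10 + L\right) \left(L + r\right)$ ($X{\left(r,L \right)} = \left(L + r\right) \left(-10 + L\right) = \left(-10 + L\right) \left(L + r\right)$)
$\left(D{\left(-8 \right)} + X{\left(v{\left(S{\left(-1 \right)} \right)},-11 \right)}\right)^{2} = \left(-11 - \left(-110 - 121 + 21 \left(-2\right) \left(- \frac{8}{5}\right)\right)\right)^{2} = \left(-11 + \left(121 + 110 - 32 - \frac{176}{5}\right)\right)^{2} = \left(-11 + \frac{819}{5}\right)^{2} = \left(\frac{764}{5}\right)^{2} = \frac{583696}{25}$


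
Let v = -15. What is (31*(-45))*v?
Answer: 20925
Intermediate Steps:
(31*(-45))*v = (31*(-45))*(-15) = -1395*(-15) = 20925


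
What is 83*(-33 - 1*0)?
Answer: -2739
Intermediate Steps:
83*(-33 - 1*0) = 83*(-33 + 0) = 83*(-33) = -2739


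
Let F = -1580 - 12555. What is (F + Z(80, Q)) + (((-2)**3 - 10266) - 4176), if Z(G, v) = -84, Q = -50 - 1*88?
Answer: -28669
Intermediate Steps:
Q = -138 (Q = -50 - 88 = -138)
F = -14135
(F + Z(80, Q)) + (((-2)**3 - 10266) - 4176) = (-14135 - 84) + (((-2)**3 - 10266) - 4176) = -14219 + ((-8 - 10266) - 4176) = -14219 + (-10274 - 4176) = -14219 - 14450 = -28669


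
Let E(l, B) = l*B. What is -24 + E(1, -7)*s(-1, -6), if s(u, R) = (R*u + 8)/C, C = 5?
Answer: -218/5 ≈ -43.600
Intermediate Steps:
s(u, R) = 8/5 + R*u/5 (s(u, R) = (R*u + 8)/5 = (8 + R*u)*(⅕) = 8/5 + R*u/5)
E(l, B) = B*l
-24 + E(1, -7)*s(-1, -6) = -24 + (-7*1)*(8/5 + (⅕)*(-6)*(-1)) = -24 - 7*(8/5 + 6/5) = -24 - 7*14/5 = -24 - 98/5 = -218/5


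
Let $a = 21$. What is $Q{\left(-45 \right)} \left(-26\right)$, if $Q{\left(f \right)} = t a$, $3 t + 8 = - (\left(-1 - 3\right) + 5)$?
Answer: $1638$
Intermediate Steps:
$t = -3$ ($t = - \frac{8}{3} + \frac{\left(-1\right) \left(\left(-1 - 3\right) + 5\right)}{3} = - \frac{8}{3} + \frac{\left(-1\right) \left(-4 + 5\right)}{3} = - \frac{8}{3} + \frac{\left(-1\right) 1}{3} = - \frac{8}{3} + \frac{1}{3} \left(-1\right) = - \frac{8}{3} - \frac{1}{3} = -3$)
$Q{\left(f \right)} = -63$ ($Q{\left(f \right)} = \left(-3\right) 21 = -63$)
$Q{\left(-45 \right)} \left(-26\right) = \left(-63\right) \left(-26\right) = 1638$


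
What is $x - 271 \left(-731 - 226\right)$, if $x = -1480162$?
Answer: $-1220815$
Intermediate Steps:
$x - 271 \left(-731 - 226\right) = -1480162 - 271 \left(-731 - 226\right) = -1480162 - -259347 = -1480162 + 259347 = -1220815$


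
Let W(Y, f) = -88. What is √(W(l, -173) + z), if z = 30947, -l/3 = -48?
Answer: √30859 ≈ 175.67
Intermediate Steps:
l = 144 (l = -3*(-48) = 144)
√(W(l, -173) + z) = √(-88 + 30947) = √30859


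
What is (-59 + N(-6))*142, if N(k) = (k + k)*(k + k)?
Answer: 12070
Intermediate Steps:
N(k) = 4*k² (N(k) = (2*k)*(2*k) = 4*k²)
(-59 + N(-6))*142 = (-59 + 4*(-6)²)*142 = (-59 + 4*36)*142 = (-59 + 144)*142 = 85*142 = 12070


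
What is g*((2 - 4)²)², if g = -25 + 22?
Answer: -48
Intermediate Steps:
g = -3
g*((2 - 4)²)² = -3*(2 - 4)⁴ = -3*((-2)²)² = -3*4² = -3*16 = -48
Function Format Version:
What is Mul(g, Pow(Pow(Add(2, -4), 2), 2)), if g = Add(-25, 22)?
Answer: -48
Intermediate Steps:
g = -3
Mul(g, Pow(Pow(Add(2, -4), 2), 2)) = Mul(-3, Pow(Pow(Add(2, -4), 2), 2)) = Mul(-3, Pow(Pow(-2, 2), 2)) = Mul(-3, Pow(4, 2)) = Mul(-3, 16) = -48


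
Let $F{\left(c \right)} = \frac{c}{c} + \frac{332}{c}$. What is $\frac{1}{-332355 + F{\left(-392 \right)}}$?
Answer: $- \frac{98}{32570775} \approx -3.0088 \cdot 10^{-6}$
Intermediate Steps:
$F{\left(c \right)} = 1 + \frac{332}{c}$
$\frac{1}{-332355 + F{\left(-392 \right)}} = \frac{1}{-332355 + \frac{332 - 392}{-392}} = \frac{1}{-332355 - - \frac{15}{98}} = \frac{1}{-332355 + \frac{15}{98}} = \frac{1}{- \frac{32570775}{98}} = - \frac{98}{32570775}$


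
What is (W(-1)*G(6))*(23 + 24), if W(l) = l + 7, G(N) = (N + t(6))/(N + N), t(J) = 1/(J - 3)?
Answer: 893/6 ≈ 148.83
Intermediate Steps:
t(J) = 1/(-3 + J)
G(N) = (1/3 + N)/(2*N) (G(N) = (N + 1/(-3 + 6))/(N + N) = (N + 1/3)/((2*N)) = (N + 1/3)*(1/(2*N)) = (1/3 + N)*(1/(2*N)) = (1/3 + N)/(2*N))
W(l) = 7 + l
(W(-1)*G(6))*(23 + 24) = ((7 - 1)*((1/6)*(1 + 3*6)/6))*(23 + 24) = (6*((1/6)*(1/6)*(1 + 18)))*47 = (6*((1/6)*(1/6)*19))*47 = (6*(19/36))*47 = (19/6)*47 = 893/6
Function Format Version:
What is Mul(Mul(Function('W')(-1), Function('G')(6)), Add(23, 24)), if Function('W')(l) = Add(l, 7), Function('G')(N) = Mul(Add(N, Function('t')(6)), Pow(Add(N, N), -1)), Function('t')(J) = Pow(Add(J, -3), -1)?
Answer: Rational(893, 6) ≈ 148.83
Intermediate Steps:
Function('t')(J) = Pow(Add(-3, J), -1)
Function('G')(N) = Mul(Rational(1, 2), Pow(N, -1), Add(Rational(1, 3), N)) (Function('G')(N) = Mul(Add(N, Pow(Add(-3, 6), -1)), Pow(Add(N, N), -1)) = Mul(Add(N, Pow(3, -1)), Pow(Mul(2, N), -1)) = Mul(Add(N, Rational(1, 3)), Mul(Rational(1, 2), Pow(N, -1))) = Mul(Add(Rational(1, 3), N), Mul(Rational(1, 2), Pow(N, -1))) = Mul(Rational(1, 2), Pow(N, -1), Add(Rational(1, 3), N)))
Function('W')(l) = Add(7, l)
Mul(Mul(Function('W')(-1), Function('G')(6)), Add(23, 24)) = Mul(Mul(Add(7, -1), Mul(Rational(1, 6), Pow(6, -1), Add(1, Mul(3, 6)))), Add(23, 24)) = Mul(Mul(6, Mul(Rational(1, 6), Rational(1, 6), Add(1, 18))), 47) = Mul(Mul(6, Mul(Rational(1, 6), Rational(1, 6), 19)), 47) = Mul(Mul(6, Rational(19, 36)), 47) = Mul(Rational(19, 6), 47) = Rational(893, 6)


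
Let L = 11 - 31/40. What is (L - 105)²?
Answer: 14371681/1600 ≈ 8982.3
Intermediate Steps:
L = 409/40 (L = 11 - 31*1/40 = 11 - 31/40 = 409/40 ≈ 10.225)
(L - 105)² = (409/40 - 105)² = (-3791/40)² = 14371681/1600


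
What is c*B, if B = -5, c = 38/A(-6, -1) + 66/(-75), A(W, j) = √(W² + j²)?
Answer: 22/5 - 190*√37/37 ≈ -26.836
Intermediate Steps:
c = -22/25 + 38*√37/37 (c = 38/(√((-6)² + (-1)²)) + 66/(-75) = 38/(√(36 + 1)) + 66*(-1/75) = 38/(√37) - 22/25 = 38*(√37/37) - 22/25 = 38*√37/37 - 22/25 = -22/25 + 38*√37/37 ≈ 5.3672)
c*B = (-22/25 + 38*√37/37)*(-5) = 22/5 - 190*√37/37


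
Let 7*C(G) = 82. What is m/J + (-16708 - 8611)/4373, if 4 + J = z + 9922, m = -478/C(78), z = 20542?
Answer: -31627202369/5461264780 ≈ -5.7912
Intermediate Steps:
C(G) = 82/7 (C(G) = (1/7)*82 = 82/7)
m = -1673/41 (m = -478/82/7 = -478*7/82 = -1673/41 ≈ -40.805)
J = 30460 (J = -4 + (20542 + 9922) = -4 + 30464 = 30460)
m/J + (-16708 - 8611)/4373 = -1673/41/30460 + (-16708 - 8611)/4373 = -1673/41*1/30460 - 25319*1/4373 = -1673/1248860 - 25319/4373 = -31627202369/5461264780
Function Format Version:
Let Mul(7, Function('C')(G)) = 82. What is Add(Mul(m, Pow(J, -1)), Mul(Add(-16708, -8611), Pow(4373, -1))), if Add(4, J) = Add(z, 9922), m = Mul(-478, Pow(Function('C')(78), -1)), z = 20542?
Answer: Rational(-31627202369, 5461264780) ≈ -5.7912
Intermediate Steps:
Function('C')(G) = Rational(82, 7) (Function('C')(G) = Mul(Rational(1, 7), 82) = Rational(82, 7))
m = Rational(-1673, 41) (m = Mul(-478, Pow(Rational(82, 7), -1)) = Mul(-478, Rational(7, 82)) = Rational(-1673, 41) ≈ -40.805)
J = 30460 (J = Add(-4, Add(20542, 9922)) = Add(-4, 30464) = 30460)
Add(Mul(m, Pow(J, -1)), Mul(Add(-16708, -8611), Pow(4373, -1))) = Add(Mul(Rational(-1673, 41), Pow(30460, -1)), Mul(Add(-16708, -8611), Pow(4373, -1))) = Add(Mul(Rational(-1673, 41), Rational(1, 30460)), Mul(-25319, Rational(1, 4373))) = Add(Rational(-1673, 1248860), Rational(-25319, 4373)) = Rational(-31627202369, 5461264780)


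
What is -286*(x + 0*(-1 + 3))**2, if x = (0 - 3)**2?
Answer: -23166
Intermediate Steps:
x = 9 (x = (-3)**2 = 9)
-286*(x + 0*(-1 + 3))**2 = -286*(9 + 0*(-1 + 3))**2 = -286*(9 + 0*2)**2 = -286*(9 + 0)**2 = -286*9**2 = -286*81 = -23166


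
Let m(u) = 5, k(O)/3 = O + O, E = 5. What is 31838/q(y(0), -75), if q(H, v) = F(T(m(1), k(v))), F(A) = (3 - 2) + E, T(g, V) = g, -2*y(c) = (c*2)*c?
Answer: 15919/3 ≈ 5306.3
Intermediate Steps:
y(c) = -c**2 (y(c) = -c*2*c/2 = -2*c*c/2 = -c**2)
k(O) = 6*O (k(O) = 3*(O + O) = 3*(2*O) = 6*O)
F(A) = 6 (F(A) = (3 - 2) + 5 = 1 + 5 = 6)
q(H, v) = 6
31838/q(y(0), -75) = 31838/6 = 31838*(1/6) = 15919/3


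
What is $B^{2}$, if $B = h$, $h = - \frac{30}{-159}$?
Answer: $\frac{100}{2809} \approx 0.0356$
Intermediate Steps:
$h = \frac{10}{53}$ ($h = \left(-30\right) \left(- \frac{1}{159}\right) = \frac{10}{53} \approx 0.18868$)
$B = \frac{10}{53} \approx 0.18868$
$B^{2} = \left(\frac{10}{53}\right)^{2} = \frac{100}{2809}$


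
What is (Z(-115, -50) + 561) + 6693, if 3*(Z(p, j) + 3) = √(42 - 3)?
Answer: 7251 + √39/3 ≈ 7253.1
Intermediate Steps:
Z(p, j) = -3 + √39/3 (Z(p, j) = -3 + √(42 - 3)/3 = -3 + √39/3)
(Z(-115, -50) + 561) + 6693 = ((-3 + √39/3) + 561) + 6693 = (558 + √39/3) + 6693 = 7251 + √39/3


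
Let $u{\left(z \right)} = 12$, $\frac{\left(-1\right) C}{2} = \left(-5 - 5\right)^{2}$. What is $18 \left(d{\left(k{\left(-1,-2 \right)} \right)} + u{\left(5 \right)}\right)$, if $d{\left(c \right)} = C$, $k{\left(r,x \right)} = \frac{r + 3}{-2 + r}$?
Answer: $-3384$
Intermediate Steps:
$k{\left(r,x \right)} = \frac{3 + r}{-2 + r}$
$C = -200$ ($C = - 2 \left(-5 - 5\right)^{2} = - 2 \left(-10\right)^{2} = \left(-2\right) 100 = -200$)
$d{\left(c \right)} = -200$
$18 \left(d{\left(k{\left(-1,-2 \right)} \right)} + u{\left(5 \right)}\right) = 18 \left(-200 + 12\right) = 18 \left(-188\right) = -3384$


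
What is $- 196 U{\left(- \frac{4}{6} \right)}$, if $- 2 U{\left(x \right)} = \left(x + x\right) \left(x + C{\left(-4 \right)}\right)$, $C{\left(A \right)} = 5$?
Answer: $- \frac{5096}{9} \approx -566.22$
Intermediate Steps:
$U{\left(x \right)} = - x \left(5 + x\right)$ ($U{\left(x \right)} = - \frac{\left(x + x\right) \left(x + 5\right)}{2} = - \frac{2 x \left(5 + x\right)}{2} = - x \left(5 + x\right)$)
$- 196 U{\left(- \frac{4}{6} \right)} = - 196 \left(- - \frac{4}{6} \left(5 - \frac{4}{6}\right)\right) = - 196 \left(- \left(-4\right) \frac{1}{6} \left(5 - \frac{2}{3}\right)\right) = - 196 \left(\left(-1\right) \left(- \frac{2}{3}\right) \left(5 - \frac{2}{3}\right)\right) = - 196 \left(\left(-1\right) \left(- \frac{2}{3}\right) \frac{13}{3}\right) = \left(-196\right) \frac{26}{9} = - \frac{5096}{9}$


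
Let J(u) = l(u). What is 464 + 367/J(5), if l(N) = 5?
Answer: 2687/5 ≈ 537.40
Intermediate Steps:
J(u) = 5
464 + 367/J(5) = 464 + 367/5 = 2687/5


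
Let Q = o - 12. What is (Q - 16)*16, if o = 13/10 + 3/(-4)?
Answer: -2196/5 ≈ -439.20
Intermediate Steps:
o = 11/20 (o = 13*(⅒) + 3*(-¼) = 13/10 - ¾ = 11/20 ≈ 0.55000)
Q = -229/20 (Q = 11/20 - 12 = -229/20 ≈ -11.450)
(Q - 16)*16 = (-229/20 - 16)*16 = -549/20*16 = -2196/5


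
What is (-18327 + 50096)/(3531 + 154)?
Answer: 31769/3685 ≈ 8.6212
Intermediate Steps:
(-18327 + 50096)/(3531 + 154) = 31769/3685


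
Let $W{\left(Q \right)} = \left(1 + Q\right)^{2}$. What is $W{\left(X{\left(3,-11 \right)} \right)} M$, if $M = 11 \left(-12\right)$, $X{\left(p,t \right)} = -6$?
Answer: $-3300$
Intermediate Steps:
$M = -132$
$W{\left(X{\left(3,-11 \right)} \right)} M = \left(1 - 6\right)^{2} \left(-132\right) = \left(-5\right)^{2} \left(-132\right) = 25 \left(-132\right) = -3300$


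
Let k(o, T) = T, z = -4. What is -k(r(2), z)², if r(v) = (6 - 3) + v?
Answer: -16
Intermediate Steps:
r(v) = 3 + v
-k(r(2), z)² = -1*(-4)² = -1*16 = -16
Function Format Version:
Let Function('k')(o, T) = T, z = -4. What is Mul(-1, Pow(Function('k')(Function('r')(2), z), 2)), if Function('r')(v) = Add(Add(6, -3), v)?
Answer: -16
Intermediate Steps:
Function('r')(v) = Add(3, v)
Mul(-1, Pow(Function('k')(Function('r')(2), z), 2)) = Mul(-1, Pow(-4, 2)) = Mul(-1, 16) = -16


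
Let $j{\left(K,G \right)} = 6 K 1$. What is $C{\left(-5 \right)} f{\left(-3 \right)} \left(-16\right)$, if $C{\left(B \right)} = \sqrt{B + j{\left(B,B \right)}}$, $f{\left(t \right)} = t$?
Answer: $48 i \sqrt{35} \approx 283.97 i$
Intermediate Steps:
$j{\left(K,G \right)} = 6 K$
$C{\left(B \right)} = \sqrt{7} \sqrt{B}$ ($C{\left(B \right)} = \sqrt{B + 6 B} = \sqrt{7 B} = \sqrt{7} \sqrt{B}$)
$C{\left(-5 \right)} f{\left(-3 \right)} \left(-16\right) = \sqrt{7} \sqrt{-5} \left(-3\right) \left(-16\right) = \sqrt{7} i \sqrt{5} \left(-3\right) \left(-16\right) = i \sqrt{35} \left(-3\right) \left(-16\right) = - 3 i \sqrt{35} \left(-16\right) = 48 i \sqrt{35}$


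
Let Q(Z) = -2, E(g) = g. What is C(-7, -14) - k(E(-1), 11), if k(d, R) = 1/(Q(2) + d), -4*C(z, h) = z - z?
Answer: ⅓ ≈ 0.33333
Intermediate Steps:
C(z, h) = 0 (C(z, h) = -(z - z)/4 = -¼*0 = 0)
k(d, R) = 1/(-2 + d)
C(-7, -14) - k(E(-1), 11) = 0 - 1/(-2 - 1) = 0 - 1/(-3) = 0 - 1*(-⅓) = 0 + ⅓ = ⅓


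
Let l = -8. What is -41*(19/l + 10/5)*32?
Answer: 492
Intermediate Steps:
-41*(19/l + 10/5)*32 = -41*(19/(-8) + 10/5)*32 = -41*(19*(-⅛) + 10*(⅕))*32 = -41*(-19/8 + 2)*32 = -41*(-3/8)*32 = (123/8)*32 = 492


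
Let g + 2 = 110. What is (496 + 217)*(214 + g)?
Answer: 229586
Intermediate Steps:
g = 108 (g = -2 + 110 = 108)
(496 + 217)*(214 + g) = (496 + 217)*(214 + 108) = 713*322 = 229586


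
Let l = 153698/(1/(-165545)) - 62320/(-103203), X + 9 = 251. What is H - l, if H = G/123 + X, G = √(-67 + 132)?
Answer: 2625890491031036/103203 + √65/123 ≈ 2.5444e+10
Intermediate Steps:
X = 242 (X = -9 + 251 = 242)
G = √65 ≈ 8.0623
l = -2625890466055910/103203 (l = 153698/(-1/165545) - 62320*(-1/103203) = 153698*(-165545) + 62320/103203 = -25443935410 + 62320/103203 = -2625890466055910/103203 ≈ -2.5444e+10)
H = 242 + √65/123 (H = √65/123 + 242 = 242 + √65/123 ≈ 242.07)
H - l = (242 + √65/123) - 1*(-2625890466055910/103203) = (242 + √65/123) + 2625890466055910/103203 = 2625890491031036/103203 + √65/123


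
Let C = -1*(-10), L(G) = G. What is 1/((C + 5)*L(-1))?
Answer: -1/15 ≈ -0.066667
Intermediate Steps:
C = 10
1/((C + 5)*L(-1)) = 1/((10 + 5)*(-1)) = 1/(15*(-1)) = 1/(-15) = -1/15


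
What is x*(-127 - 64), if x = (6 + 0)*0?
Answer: 0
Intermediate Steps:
x = 0 (x = 6*0 = 0)
x*(-127 - 64) = 0*(-127 - 64) = 0*(-191) = 0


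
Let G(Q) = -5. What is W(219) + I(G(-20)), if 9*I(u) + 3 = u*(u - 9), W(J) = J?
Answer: 2038/9 ≈ 226.44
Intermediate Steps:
I(u) = -1/3 + u*(-9 + u)/9 (I(u) = -1/3 + (u*(u - 9))/9 = -1/3 + (u*(-9 + u))/9 = -1/3 + u*(-9 + u)/9)
W(219) + I(G(-20)) = 219 + (-1/3 - 1*(-5) + (1/9)*(-5)**2) = 219 + (-1/3 + 5 + (1/9)*25) = 219 + (-1/3 + 5 + 25/9) = 219 + 67/9 = 2038/9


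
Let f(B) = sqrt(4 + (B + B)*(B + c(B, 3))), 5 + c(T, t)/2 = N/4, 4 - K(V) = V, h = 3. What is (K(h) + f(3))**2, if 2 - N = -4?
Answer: -19 + 4*I*sqrt(5) ≈ -19.0 + 8.9443*I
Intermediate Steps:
N = 6 (N = 2 - 1*(-4) = 2 + 4 = 6)
K(V) = 4 - V
c(T, t) = -7 (c(T, t) = -10 + 2*(6/4) = -10 + 2*(6*(1/4)) = -10 + 2*(3/2) = -10 + 3 = -7)
f(B) = sqrt(4 + 2*B*(-7 + B)) (f(B) = sqrt(4 + (B + B)*(B - 7)) = sqrt(4 + (2*B)*(-7 + B)) = sqrt(4 + 2*B*(-7 + B)))
(K(h) + f(3))**2 = ((4 - 1*3) + sqrt(4 - 14*3 + 2*3**2))**2 = ((4 - 3) + sqrt(4 - 42 + 2*9))**2 = (1 + sqrt(4 - 42 + 18))**2 = (1 + sqrt(-20))**2 = (1 + 2*I*sqrt(5))**2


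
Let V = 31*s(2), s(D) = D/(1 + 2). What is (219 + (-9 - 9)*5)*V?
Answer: 2666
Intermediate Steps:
s(D) = D/3
V = 62/3 (V = 31*((1/3)*2) = 31*(2/3) = 62/3 ≈ 20.667)
(219 + (-9 - 9)*5)*V = (219 + (-9 - 9)*5)*(62/3) = (219 - 18*5)*(62/3) = (219 - 90)*(62/3) = 129*(62/3) = 2666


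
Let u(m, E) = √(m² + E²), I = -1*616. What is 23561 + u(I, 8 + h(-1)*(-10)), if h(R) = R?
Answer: 23561 + 2*√94945 ≈ 24177.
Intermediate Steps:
I = -616
u(m, E) = √(E² + m²)
23561 + u(I, 8 + h(-1)*(-10)) = 23561 + √((8 - 1*(-10))² + (-616)²) = 23561 + √((8 + 10)² + 379456) = 23561 + √(18² + 379456) = 23561 + √(324 + 379456) = 23561 + √379780 = 23561 + 2*√94945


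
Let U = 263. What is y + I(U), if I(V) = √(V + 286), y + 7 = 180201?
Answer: 180194 + 3*√61 ≈ 1.8022e+5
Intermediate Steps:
y = 180194 (y = -7 + 180201 = 180194)
I(V) = √(286 + V)
y + I(U) = 180194 + √(286 + 263) = 180194 + √549 = 180194 + 3*√61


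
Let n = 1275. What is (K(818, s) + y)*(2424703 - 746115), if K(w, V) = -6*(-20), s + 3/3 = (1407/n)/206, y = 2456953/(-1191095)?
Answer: 235798721040836/1191095 ≈ 1.9797e+8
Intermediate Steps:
y = -2456953/1191095 (y = 2456953*(-1/1191095) = -2456953/1191095 ≈ -2.0628)
s = -87081/87550 (s = -1 + (1407/1275)/206 = -1 + (1407*(1/1275))*(1/206) = -1 + (469/425)*(1/206) = -1 + 469/87550 = -87081/87550 ≈ -0.99464)
K(w, V) = 120
(K(818, s) + y)*(2424703 - 746115) = (120 - 2456953/1191095)*(2424703 - 746115) = (140474447/1191095)*1678588 = 235798721040836/1191095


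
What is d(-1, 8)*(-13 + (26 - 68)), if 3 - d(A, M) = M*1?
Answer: 275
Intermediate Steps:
d(A, M) = 3 - M
d(-1, 8)*(-13 + (26 - 68)) = (3 - 1*8)*(-13 + (26 - 68)) = (3 - 8)*(-13 - 42) = -5*(-55) = 275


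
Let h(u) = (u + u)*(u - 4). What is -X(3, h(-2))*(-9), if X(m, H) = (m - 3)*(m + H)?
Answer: 0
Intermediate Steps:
h(u) = 2*u*(-4 + u) (h(u) = (2*u)*(-4 + u) = 2*u*(-4 + u))
X(m, H) = (-3 + m)*(H + m)
-X(3, h(-2))*(-9) = -(3² - 6*(-2)*(-4 - 2) - 3*3 + (2*(-2)*(-4 - 2))*3)*(-9) = -(9 - 6*(-2)*(-6) - 9 + (2*(-2)*(-6))*3)*(-9) = -(9 - 3*24 - 9 + 24*3)*(-9) = -(9 - 72 - 9 + 72)*(-9) = -1*0*(-9) = 0*(-9) = 0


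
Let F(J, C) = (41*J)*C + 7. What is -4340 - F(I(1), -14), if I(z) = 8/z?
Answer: 245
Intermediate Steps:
F(J, C) = 7 + 41*C*J (F(J, C) = 41*C*J + 7 = 7 + 41*C*J)
-4340 - F(I(1), -14) = -4340 - (7 + 41*(-14)*(8/1)) = -4340 - (7 + 41*(-14)*(8*1)) = -4340 - (7 + 41*(-14)*8) = -4340 - (7 - 4592) = -4340 - 1*(-4585) = -4340 + 4585 = 245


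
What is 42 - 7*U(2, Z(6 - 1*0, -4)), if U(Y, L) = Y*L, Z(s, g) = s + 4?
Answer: -98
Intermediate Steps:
Z(s, g) = 4 + s
U(Y, L) = L*Y
42 - 7*U(2, Z(6 - 1*0, -4)) = 42 - 7*(4 + (6 - 1*0))*2 = 42 - 7*(4 + (6 + 0))*2 = 42 - 7*(4 + 6)*2 = 42 - 70*2 = 42 - 7*20 = 42 - 140 = -98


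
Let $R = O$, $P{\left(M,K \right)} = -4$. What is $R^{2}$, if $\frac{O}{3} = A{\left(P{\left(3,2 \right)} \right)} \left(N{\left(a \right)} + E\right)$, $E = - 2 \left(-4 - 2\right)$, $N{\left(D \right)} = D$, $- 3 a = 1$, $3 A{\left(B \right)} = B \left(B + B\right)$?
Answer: $\frac{1254400}{9} \approx 1.3938 \cdot 10^{5}$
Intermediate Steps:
$A{\left(B \right)} = \frac{2 B^{2}}{3}$ ($A{\left(B \right)} = \frac{B \left(B + B\right)}{3} = \frac{B 2 B}{3} = \frac{2 B^{2}}{3}$)
$a = - \frac{1}{3}$ ($a = \left(- \frac{1}{3}\right) 1 = - \frac{1}{3} \approx -0.33333$)
$E = 12$ ($E = \left(-2\right) \left(-6\right) = 12$)
$O = \frac{1120}{3}$ ($O = 3 \frac{2 \left(-4\right)^{2}}{3} \left(- \frac{1}{3} + 12\right) = 3 \cdot \frac{2}{3} \cdot 16 \cdot \frac{35}{3} = 3 \cdot \frac{32}{3} \cdot \frac{35}{3} = 3 \cdot \frac{1120}{9} = \frac{1120}{3} \approx 373.33$)
$R = \frac{1120}{3} \approx 373.33$
$R^{2} = \left(\frac{1120}{3}\right)^{2} = \frac{1254400}{9}$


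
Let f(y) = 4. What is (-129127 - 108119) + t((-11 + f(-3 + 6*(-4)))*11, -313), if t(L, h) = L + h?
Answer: -237636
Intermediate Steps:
(-129127 - 108119) + t((-11 + f(-3 + 6*(-4)))*11, -313) = (-129127 - 108119) + ((-11 + 4)*11 - 313) = -237246 + (-7*11 - 313) = -237246 + (-77 - 313) = -237246 - 390 = -237636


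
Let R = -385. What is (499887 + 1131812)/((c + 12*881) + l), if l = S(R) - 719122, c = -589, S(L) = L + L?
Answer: -1631699/709909 ≈ -2.2985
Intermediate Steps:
S(L) = 2*L
l = -719892 (l = 2*(-385) - 719122 = -770 - 719122 = -719892)
(499887 + 1131812)/((c + 12*881) + l) = (499887 + 1131812)/((-589 + 12*881) - 719892) = 1631699/((-589 + 10572) - 719892) = 1631699/(9983 - 719892) = 1631699/(-709909) = 1631699*(-1/709909) = -1631699/709909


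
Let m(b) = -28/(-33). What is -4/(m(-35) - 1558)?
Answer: 66/25693 ≈ 0.0025688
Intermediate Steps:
m(b) = 28/33 (m(b) = -28*(-1/33) = 28/33)
-4/(m(-35) - 1558) = -4/(28/33 - 1558) = -4/(-51386/33) = -33/51386*(-4) = 66/25693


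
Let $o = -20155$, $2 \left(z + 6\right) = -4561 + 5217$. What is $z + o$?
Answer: $-19833$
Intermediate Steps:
$z = 322$ ($z = -6 + \frac{-4561 + 5217}{2} = -6 + \frac{1}{2} \cdot 656 = -6 + 328 = 322$)
$z + o = 322 - 20155 = -19833$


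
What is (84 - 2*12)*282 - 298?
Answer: 16622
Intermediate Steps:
(84 - 2*12)*282 - 298 = (84 - 24)*282 - 298 = 60*282 - 298 = 16920 - 298 = 16622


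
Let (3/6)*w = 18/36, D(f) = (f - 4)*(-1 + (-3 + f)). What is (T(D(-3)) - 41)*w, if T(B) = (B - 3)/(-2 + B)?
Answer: -1881/47 ≈ -40.021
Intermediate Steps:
D(f) = (-4 + f)² (D(f) = (-4 + f)*(-4 + f) = (-4 + f)²)
w = 1 (w = 2*(18/36) = 2*(18*(1/36)) = 2*(½) = 1)
T(B) = (-3 + B)/(-2 + B)
(T(D(-3)) - 41)*w = ((-3 + (-4 - 3)²)/(-2 + (-4 - 3)²) - 41)*1 = ((-3 + (-7)²)/(-2 + (-7)²) - 41)*1 = ((-3 + 49)/(-2 + 49) - 41)*1 = (46/47 - 41)*1 = -1881/47*1 = -1881/47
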